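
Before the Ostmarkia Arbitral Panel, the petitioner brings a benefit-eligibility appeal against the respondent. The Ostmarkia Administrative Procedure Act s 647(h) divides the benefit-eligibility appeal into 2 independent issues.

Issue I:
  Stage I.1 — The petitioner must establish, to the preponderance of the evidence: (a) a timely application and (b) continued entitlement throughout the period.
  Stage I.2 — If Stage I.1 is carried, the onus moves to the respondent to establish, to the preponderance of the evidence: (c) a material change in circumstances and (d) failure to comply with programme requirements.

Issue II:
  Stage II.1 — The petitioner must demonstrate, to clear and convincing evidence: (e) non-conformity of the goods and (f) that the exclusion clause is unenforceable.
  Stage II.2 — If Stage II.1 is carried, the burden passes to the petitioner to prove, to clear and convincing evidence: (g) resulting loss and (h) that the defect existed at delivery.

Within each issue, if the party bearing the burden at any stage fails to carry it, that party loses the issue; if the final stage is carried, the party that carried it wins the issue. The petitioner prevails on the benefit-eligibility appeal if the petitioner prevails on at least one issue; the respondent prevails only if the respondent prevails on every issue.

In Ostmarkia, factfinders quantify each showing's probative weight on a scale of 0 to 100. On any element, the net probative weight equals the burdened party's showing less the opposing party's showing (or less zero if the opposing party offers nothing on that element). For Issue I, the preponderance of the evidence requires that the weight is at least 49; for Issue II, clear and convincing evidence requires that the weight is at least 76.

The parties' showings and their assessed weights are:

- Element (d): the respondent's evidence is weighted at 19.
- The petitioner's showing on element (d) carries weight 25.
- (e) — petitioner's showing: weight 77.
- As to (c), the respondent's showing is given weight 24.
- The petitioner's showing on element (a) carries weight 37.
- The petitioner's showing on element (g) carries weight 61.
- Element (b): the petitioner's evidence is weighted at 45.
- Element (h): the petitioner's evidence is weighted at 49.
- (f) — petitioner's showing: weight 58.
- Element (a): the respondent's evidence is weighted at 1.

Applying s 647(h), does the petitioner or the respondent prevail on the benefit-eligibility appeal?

— Issue I —
At Stage I.1 the petitioner must meet the preponderance of the evidence (weight is at least 49): on (a) the weight is 37 less the opposing 1 gives net 36, which does not reach 49, so (a) does not meet the standard; on (b) the weight is 45, < 49, so (b) does not meet the standard.
  Stage I.1 not carried; the petitioner fails its burden.
So the respondent prevails on this issue.
— Issue II —
At Stage II.1 the petitioner must meet clear and convincing evidence (weight is at least 76): on (e) the weight is 77, which does reach 76, so (e) meets the standard; on (f) the weight is 58, which does not reach 76, so (f) does not meet the standard.
  Stage II.1 not carried; the petitioner fails its burden.
The analysis ends at Stage II.1; the respondent prevails on this issue.
Per-issue: Issue I → respondent; Issue II → respondent. The petitioner must prevail on at least one issue; overall, the respondent prevails.

respondent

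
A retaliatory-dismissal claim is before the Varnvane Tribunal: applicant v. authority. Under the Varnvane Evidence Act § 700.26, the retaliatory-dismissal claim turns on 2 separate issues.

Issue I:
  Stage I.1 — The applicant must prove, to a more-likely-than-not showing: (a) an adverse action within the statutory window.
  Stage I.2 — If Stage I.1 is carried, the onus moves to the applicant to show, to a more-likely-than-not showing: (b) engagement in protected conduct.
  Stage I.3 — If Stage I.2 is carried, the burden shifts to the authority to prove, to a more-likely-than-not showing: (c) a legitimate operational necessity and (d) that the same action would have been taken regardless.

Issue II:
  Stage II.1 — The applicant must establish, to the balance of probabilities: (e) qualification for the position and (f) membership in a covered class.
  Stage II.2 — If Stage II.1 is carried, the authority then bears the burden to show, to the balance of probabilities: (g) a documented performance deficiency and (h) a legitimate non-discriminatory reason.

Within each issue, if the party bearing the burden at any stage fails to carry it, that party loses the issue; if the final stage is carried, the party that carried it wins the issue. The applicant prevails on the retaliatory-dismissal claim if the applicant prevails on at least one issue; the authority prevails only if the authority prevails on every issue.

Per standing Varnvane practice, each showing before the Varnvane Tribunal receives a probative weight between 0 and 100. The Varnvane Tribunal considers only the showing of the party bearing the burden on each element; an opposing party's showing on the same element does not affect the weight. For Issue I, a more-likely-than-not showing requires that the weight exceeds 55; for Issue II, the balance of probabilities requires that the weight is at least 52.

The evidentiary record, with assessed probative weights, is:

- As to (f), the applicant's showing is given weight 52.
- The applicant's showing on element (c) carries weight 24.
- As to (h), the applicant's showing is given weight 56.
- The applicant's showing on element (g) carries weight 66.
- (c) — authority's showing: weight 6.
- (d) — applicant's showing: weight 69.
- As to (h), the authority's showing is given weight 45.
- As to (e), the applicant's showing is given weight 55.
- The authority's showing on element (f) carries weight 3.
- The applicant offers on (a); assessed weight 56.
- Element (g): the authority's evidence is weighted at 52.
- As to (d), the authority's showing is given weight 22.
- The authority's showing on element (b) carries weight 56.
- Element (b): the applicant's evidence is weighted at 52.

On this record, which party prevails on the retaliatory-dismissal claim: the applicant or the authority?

applicant

— Issue I —
Stage I.1 (applicant, a more-likely-than-not showing, weight exceeds 55): (a) 56 > 55 — meets.
  All elements met. The applicant retains the burden for Stage I.2.
Stage I.2 (applicant, a more-likely-than-not showing, weight exceeds 55): (b) 52 (authority's 56 disregarded) ≤ 55 — fails.
  The applicant does not carry Stage I.2.
The analysis ends at Stage I.2; the authority prevails on this issue.
— Issue II —
At Stage II.1 the applicant must meet the balance of probabilities (weight is at least 52): on (e) the weight is 55, which does reach 52, so (e) meets the standard; on (f) the weight is 52 (the authority's 3 is given no effect), ≥ 52, so (f) meets the standard.
  Stage II.1 is satisfied; the onus moves to the authority.
At Stage II.2 the authority must meet the balance of probabilities (weight is at least 52): on (g) the weight is 52 (the applicant's 66 is given no effect), ≥ 52, so (g) meets the standard; on (h) the weight is 45 (the applicant's 56 is given no effect), which does not reach 52, so (h) does not meet the standard.
  The authority does not carry Stage II.2.
So the applicant prevails on this issue.
Per-issue: Issue I → authority; Issue II → applicant. The applicant must prevail on at least one issue; overall, the applicant prevails.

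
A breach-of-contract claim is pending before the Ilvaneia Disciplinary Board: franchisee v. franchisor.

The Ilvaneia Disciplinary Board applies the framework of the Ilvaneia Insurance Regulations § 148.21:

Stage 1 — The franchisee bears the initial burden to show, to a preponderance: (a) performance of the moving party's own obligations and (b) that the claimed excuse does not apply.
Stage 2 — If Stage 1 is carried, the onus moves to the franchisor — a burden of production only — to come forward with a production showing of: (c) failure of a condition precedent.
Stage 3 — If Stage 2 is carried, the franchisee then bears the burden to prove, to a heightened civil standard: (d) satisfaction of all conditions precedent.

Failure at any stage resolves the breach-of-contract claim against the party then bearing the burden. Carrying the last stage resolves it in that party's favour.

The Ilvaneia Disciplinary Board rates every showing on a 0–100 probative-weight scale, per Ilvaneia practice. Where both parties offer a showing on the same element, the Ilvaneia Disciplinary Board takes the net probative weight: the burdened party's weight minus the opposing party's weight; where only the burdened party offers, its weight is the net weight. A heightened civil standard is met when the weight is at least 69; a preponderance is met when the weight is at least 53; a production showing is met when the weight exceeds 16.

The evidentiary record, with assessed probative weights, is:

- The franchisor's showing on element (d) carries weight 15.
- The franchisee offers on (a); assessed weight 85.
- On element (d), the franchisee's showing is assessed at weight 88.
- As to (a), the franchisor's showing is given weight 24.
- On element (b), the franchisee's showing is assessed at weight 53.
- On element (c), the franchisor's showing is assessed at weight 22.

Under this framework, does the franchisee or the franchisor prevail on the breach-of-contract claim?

At Stage 1 the franchisee must meet a preponderance (weight is at least 53): on (a) the weight is 85 less the opposing 24 gives net 61, ≥ 53, so (a) meets the standard; on (b) the weight is 53, which does reach 53, so (b) meets the standard.
  Stage 1 is satisfied; the onus moves to the franchisor.
At Stage 2 the franchisor must meet a production showing (weight exceeds 16): on (c) the weight is 22, > 16, so (c) meets the standard.
  All elements met. The burden passes to the franchisee.
At Stage 3 the franchisee must meet a heightened civil standard (weight is at least 69): on (d) the weight is 88 less the opposing 15 gives net 73, ≥ 69, so (d) meets the standard.
  All elements met at the final stage.
Every stage carried; the franchisee prevails.

franchisee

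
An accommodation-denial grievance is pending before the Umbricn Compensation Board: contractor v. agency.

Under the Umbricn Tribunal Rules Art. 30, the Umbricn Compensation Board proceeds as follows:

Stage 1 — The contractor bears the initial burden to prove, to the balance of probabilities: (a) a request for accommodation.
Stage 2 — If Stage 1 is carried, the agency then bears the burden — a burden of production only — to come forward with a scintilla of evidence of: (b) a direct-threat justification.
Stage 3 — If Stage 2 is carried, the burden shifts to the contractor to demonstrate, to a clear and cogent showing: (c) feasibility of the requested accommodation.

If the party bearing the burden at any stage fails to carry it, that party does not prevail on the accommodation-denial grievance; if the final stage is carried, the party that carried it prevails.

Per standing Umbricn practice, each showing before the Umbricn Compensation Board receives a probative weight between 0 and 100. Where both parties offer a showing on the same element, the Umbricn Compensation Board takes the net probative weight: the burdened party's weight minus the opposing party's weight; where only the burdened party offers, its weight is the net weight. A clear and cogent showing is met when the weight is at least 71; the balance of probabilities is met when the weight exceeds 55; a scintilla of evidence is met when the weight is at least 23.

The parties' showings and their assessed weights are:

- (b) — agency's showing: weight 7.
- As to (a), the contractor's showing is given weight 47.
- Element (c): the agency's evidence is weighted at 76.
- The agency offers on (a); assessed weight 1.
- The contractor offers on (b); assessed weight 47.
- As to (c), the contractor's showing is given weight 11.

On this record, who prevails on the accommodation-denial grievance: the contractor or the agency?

agency

At Stage 1 the contractor must meet the balance of probabilities (weight exceeds 55): on (a) the weight is 47 less the opposing 1 gives net 46, which does not exceed 55, so (a) does not meet the standard.
  The contractor does not carry Stage 1.
The agency prevails.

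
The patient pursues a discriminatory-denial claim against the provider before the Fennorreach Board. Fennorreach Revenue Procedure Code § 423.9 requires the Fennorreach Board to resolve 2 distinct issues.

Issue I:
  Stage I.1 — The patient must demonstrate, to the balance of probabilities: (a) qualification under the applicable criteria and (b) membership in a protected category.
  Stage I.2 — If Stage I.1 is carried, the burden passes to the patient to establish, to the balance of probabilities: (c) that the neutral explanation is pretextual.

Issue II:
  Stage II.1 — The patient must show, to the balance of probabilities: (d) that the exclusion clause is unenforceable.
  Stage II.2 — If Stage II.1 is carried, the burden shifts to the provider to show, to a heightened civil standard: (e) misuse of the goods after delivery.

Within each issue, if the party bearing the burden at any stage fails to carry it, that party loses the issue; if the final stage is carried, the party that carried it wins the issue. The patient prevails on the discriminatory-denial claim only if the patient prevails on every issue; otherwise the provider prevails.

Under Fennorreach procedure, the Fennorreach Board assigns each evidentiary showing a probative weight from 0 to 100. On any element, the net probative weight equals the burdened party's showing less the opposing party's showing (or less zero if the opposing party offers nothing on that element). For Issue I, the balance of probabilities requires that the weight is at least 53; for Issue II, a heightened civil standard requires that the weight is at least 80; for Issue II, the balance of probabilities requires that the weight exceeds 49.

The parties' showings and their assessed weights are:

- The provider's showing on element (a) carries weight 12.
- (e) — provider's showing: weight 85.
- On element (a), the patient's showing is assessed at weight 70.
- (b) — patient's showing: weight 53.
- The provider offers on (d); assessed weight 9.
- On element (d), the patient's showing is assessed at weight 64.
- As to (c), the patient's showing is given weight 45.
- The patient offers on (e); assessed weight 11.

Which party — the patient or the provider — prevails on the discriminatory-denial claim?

— Issue I —
Stage I.1 (patient, the balance of probabilities, weight is at least 53): (a) net 70−12=58 ≥ 53 — meets; (b) 53 ≥ 53 — meets.
  Stage I.1 is satisfied; the patient continues to bear the burden.
Stage I.2 (patient, the balance of probabilities, weight is at least 53): (c) 45 < 53 — fails.
  Stage I.2 not carried; the patient fails its burden.
So the provider prevails on this issue.
— Issue II —
Stage II.1 — burden on patient; standard: the balance of probabilities (weight exceeds 49).
    (d): 64 − 9 = 55 > 49 [met]
  The patient carries Stage II.1; the provider now bears the burden.
Stage II.2 — burden on provider; standard: a heightened civil standard (weight is at least 80).
    (e): 85 − 11 = 74 < 80 [not met]
  The provider does not carry Stage II.2.
The patient prevails on this issue.
Per-issue: Issue I → provider; Issue II → patient. The patient must prevail on every issue; overall, the provider prevails.

provider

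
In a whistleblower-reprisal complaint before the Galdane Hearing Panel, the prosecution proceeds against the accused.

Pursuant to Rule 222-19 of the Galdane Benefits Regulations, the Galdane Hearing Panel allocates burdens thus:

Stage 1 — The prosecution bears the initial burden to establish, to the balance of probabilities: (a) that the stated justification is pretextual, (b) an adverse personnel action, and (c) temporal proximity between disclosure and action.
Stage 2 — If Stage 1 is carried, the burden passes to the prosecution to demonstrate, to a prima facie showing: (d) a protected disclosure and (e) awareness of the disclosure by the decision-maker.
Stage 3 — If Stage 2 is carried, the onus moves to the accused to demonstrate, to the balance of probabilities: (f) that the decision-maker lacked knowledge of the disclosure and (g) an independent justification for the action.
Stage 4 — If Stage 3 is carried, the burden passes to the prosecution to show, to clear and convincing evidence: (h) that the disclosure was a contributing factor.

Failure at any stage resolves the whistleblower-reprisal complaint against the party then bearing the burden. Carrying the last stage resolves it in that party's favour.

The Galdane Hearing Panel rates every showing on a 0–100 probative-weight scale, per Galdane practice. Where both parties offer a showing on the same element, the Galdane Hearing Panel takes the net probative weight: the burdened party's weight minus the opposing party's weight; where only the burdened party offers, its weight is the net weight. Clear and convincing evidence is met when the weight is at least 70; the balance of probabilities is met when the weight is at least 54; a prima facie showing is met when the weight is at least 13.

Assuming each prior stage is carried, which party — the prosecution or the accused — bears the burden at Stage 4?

prosecution

Stage 4's rule assigns the burden to the prosecution (to clear and convincing evidence).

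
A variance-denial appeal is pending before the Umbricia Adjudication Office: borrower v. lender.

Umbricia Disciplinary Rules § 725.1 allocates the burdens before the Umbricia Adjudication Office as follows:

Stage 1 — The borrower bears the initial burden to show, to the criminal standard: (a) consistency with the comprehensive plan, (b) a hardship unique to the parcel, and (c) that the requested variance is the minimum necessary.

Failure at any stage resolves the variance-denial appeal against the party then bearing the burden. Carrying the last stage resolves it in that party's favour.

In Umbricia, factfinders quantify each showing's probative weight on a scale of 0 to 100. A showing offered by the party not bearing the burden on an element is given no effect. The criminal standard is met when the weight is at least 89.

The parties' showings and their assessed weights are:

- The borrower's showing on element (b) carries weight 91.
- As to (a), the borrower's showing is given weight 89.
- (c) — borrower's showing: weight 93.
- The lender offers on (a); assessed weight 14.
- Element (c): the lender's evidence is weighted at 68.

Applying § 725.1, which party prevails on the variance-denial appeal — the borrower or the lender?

At Stage 1 the borrower must meet the criminal standard (weight is at least 89): on (a) the weight is 89 (the lender's 14 is given no effect), ≥ 89, so (a) meets the standard; on (b) the weight is 91, which does reach 89, so (b) meets the standard; on (c) the weight is 93 (the lender's 68 is given no effect), ≥ 89, so (c) meets the standard.
  All elements met at the final stage.
All stages carried — the borrower prevails.

borrower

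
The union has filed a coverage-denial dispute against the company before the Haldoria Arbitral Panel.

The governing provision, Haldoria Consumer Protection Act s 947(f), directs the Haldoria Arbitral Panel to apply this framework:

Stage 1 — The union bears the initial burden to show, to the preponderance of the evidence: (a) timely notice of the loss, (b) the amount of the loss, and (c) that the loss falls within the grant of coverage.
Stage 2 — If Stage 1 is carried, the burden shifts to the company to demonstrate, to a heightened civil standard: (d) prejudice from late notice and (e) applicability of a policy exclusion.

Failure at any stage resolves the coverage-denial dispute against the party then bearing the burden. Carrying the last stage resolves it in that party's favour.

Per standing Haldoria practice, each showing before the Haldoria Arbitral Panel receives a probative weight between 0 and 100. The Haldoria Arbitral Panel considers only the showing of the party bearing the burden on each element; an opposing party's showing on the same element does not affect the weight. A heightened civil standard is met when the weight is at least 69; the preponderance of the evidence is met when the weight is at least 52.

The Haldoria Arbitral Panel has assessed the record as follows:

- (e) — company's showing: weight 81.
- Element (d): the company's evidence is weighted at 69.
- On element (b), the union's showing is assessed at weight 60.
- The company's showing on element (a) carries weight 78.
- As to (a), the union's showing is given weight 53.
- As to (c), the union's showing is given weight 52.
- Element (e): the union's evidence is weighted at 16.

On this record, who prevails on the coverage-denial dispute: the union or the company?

company

Stage 1 — burden on union; standard: the preponderance of the evidence (weight is at least 52).
    (a): 53 (company's 78 disregarded) ≥ 52 [met]
    (b): 60 ≥ 52 [met]
    (c): 52 ≥ 52 [met]
  The union carries Stage 1; the company now bears the burden.
Stage 2 — burden on company; standard: a heightened civil standard (weight is at least 69).
    (d): 69 ≥ 69 [met]
    (e): 81 (union's 16 disregarded) ≥ 69 [met]
  The company carries the last stage.
With every stage satisfied, the company prevails.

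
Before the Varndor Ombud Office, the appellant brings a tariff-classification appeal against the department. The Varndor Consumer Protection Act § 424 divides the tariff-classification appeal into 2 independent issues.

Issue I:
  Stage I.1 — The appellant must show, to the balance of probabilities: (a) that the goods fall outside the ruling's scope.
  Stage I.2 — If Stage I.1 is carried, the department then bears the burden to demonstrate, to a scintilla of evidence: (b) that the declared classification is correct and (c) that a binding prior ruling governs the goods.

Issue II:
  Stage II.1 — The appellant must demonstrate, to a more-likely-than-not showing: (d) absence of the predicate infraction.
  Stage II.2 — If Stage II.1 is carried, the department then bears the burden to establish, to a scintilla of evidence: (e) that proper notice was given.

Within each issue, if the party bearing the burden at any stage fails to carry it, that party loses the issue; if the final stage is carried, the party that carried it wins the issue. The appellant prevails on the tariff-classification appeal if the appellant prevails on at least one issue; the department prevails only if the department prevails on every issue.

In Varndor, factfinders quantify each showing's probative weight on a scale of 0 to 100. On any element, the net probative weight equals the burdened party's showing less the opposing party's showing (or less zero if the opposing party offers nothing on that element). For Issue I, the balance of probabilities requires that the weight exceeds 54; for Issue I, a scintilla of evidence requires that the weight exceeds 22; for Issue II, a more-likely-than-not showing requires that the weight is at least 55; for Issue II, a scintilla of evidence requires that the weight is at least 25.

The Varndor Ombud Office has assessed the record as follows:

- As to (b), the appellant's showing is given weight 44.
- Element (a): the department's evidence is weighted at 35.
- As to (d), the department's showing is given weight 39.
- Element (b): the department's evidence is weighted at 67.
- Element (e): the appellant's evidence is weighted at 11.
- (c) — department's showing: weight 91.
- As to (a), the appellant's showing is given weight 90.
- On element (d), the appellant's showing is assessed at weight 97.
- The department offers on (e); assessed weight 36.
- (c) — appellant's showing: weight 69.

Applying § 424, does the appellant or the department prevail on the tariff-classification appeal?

appellant

— Issue I —
Stage I.1 — burden on appellant; standard: the balance of probabilities (weight exceeds 54).
    (a): 90 − 35 = 55 > 54 [met]
  Stage I.1 carried; the burden shifts to the department.
Stage I.2 — burden on department; standard: a scintilla of evidence (weight exceeds 22).
    (b): 67 − 44 = 23 > 22 [met]
    (c): 91 − 69 = 22 ≤ 22 [not met]
  The department does not carry Stage I.2.
So the appellant prevails on this issue.
— Issue II —
Stage II.1 — burden on appellant; standard: a more-likely-than-not showing (weight is at least 55).
    (d): 97 − 39 = 58 ≥ 55 [met]
  All elements met. The burden passes to the department.
Stage II.2 — burden on department; standard: a scintilla of evidence (weight is at least 25).
    (e): 36 − 11 = 25 ≥ 25 [met]
  All elements met at the final stage.
Every stage carried; the department prevails on this issue.
Per-issue: Issue I → appellant; Issue II → department. The appellant must prevail on at least one issue; overall, the appellant prevails.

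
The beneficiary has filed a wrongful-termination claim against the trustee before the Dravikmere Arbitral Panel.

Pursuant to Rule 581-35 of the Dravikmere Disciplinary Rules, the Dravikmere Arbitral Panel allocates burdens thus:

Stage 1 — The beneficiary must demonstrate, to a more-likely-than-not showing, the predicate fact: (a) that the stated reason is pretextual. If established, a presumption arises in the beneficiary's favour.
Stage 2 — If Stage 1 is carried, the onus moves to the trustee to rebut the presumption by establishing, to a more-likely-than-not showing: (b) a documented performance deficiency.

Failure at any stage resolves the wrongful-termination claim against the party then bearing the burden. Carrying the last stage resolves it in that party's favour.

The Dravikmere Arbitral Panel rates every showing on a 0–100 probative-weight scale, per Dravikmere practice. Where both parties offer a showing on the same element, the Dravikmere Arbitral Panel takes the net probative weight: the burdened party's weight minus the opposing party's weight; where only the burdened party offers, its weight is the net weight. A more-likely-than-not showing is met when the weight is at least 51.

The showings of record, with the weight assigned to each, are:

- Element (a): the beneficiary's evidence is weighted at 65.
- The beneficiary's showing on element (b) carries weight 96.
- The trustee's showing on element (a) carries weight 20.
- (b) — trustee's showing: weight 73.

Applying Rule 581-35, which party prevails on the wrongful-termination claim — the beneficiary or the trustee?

Stage 1 — burden on beneficiary; standard: a more-likely-than-not showing (weight is at least 51).
    (a): 65 − 20 = 45 < 51 [not met]
  Not every element is met, so the beneficiary fails to carry Stage 1.
The trustee prevails.

trustee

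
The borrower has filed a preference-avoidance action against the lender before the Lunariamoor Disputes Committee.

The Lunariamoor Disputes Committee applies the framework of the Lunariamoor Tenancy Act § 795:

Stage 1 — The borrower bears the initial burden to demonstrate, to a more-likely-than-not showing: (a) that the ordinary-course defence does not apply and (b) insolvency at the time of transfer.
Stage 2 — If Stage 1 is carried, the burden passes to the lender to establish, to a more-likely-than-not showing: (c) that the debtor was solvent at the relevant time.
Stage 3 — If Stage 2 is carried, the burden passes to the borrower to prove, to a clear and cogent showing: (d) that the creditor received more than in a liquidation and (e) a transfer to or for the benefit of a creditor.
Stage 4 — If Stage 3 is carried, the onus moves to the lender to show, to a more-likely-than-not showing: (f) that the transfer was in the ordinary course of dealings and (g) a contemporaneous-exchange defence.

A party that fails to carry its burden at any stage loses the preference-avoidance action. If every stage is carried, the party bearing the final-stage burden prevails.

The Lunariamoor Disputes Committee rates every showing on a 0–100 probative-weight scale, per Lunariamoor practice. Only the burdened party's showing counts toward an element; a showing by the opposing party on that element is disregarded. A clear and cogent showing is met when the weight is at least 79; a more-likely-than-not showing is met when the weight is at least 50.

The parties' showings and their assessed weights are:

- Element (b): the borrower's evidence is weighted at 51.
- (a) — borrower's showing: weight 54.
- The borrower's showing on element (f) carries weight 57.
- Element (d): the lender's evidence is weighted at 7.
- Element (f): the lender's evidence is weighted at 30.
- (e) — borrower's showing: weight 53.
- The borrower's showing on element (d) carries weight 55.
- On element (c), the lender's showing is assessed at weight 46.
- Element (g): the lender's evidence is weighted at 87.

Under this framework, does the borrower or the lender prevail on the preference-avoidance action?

At Stage 1 the borrower must meet a more-likely-than-not showing (weight is at least 50): on (a) the weight is 54, which does reach 50, so (a) meets the standard; on (b) the weight is 51, which does reach 50, so (b) meets the standard.
  Stage 1 is satisfied; the onus moves to the lender.
At Stage 2 the lender must meet a more-likely-than-not showing (weight is at least 50): on (c) the weight is 46, which does not reach 50, so (c) does not meet the standard.
  Stage 2 not carried; the lender fails its burden.
So the borrower prevails.

borrower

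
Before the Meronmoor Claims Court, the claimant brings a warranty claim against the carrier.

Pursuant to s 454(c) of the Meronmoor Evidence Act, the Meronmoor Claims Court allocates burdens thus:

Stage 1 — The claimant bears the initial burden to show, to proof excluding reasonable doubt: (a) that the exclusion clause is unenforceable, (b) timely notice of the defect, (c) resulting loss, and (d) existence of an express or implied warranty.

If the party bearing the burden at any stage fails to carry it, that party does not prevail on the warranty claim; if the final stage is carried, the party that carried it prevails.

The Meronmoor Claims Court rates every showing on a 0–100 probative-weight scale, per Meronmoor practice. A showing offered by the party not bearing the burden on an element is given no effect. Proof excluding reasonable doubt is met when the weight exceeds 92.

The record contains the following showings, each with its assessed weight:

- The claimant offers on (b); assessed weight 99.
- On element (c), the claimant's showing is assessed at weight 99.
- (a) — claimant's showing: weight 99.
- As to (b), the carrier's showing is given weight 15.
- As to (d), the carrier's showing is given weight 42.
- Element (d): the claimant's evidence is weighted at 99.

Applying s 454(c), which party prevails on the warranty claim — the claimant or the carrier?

claimant

Stage 1 (claimant, proof excluding reasonable doubt, weight exceeds 92): (a) 99 > 92 — meets; (b) 99 (carrier's 15 disregarded) > 92 — meets; (c) 99 > 92 — meets; (d) 99 (carrier's 42 disregarded) > 92 — meets.
  The claimant carries the last stage.
All stages carried — the claimant prevails.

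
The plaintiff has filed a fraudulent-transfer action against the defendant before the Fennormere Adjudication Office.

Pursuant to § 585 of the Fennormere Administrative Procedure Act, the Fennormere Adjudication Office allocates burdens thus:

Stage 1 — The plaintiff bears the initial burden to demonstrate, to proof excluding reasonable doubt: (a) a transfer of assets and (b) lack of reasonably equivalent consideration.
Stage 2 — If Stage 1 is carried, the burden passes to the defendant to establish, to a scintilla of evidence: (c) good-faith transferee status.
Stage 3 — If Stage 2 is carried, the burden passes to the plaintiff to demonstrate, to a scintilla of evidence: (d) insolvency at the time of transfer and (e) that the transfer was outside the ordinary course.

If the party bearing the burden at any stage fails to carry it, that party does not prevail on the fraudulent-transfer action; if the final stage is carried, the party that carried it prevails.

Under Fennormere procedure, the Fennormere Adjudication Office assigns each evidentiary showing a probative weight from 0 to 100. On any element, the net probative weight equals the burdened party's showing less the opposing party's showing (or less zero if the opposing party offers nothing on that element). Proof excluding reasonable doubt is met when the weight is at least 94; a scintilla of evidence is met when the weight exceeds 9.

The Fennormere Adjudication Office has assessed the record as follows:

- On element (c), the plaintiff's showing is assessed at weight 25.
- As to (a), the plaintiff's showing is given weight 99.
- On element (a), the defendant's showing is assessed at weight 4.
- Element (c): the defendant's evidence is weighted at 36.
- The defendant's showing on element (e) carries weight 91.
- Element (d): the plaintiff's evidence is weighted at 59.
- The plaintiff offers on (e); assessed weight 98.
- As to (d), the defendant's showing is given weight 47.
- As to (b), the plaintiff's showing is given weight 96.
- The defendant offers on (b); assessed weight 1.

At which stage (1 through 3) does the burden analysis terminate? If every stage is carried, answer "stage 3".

At Stage 1 the plaintiff must meet proof excluding reasonable doubt (weight is at least 94): on (a) the weight is 99 less the opposing 4 gives net 95, which does reach 94, so (a) meets the standard; on (b) the weight is 96 less the opposing 1 gives net 95, ≥ 94, so (b) meets the standard.
  All elements met. The burden passes to the defendant.
At Stage 2 the defendant must meet a scintilla of evidence (weight exceeds 9): on (c) the weight is 36 less the opposing 25 gives net 11, > 9, so (c) meets the standard.
  Stage 2 carried; the burden shifts to the plaintiff.
At Stage 3 the plaintiff must meet a scintilla of evidence (weight exceeds 9): on (d) the weight is 59 less the opposing 47 gives net 12, which does exceed 9, so (d) meets the standard; on (e) the weight is 98 less the opposing 91 gives net 7, which does not exceed 9, so (e) does not meet the standard.
  The plaintiff does not carry Stage 3.
So the defendant prevails.

stage 3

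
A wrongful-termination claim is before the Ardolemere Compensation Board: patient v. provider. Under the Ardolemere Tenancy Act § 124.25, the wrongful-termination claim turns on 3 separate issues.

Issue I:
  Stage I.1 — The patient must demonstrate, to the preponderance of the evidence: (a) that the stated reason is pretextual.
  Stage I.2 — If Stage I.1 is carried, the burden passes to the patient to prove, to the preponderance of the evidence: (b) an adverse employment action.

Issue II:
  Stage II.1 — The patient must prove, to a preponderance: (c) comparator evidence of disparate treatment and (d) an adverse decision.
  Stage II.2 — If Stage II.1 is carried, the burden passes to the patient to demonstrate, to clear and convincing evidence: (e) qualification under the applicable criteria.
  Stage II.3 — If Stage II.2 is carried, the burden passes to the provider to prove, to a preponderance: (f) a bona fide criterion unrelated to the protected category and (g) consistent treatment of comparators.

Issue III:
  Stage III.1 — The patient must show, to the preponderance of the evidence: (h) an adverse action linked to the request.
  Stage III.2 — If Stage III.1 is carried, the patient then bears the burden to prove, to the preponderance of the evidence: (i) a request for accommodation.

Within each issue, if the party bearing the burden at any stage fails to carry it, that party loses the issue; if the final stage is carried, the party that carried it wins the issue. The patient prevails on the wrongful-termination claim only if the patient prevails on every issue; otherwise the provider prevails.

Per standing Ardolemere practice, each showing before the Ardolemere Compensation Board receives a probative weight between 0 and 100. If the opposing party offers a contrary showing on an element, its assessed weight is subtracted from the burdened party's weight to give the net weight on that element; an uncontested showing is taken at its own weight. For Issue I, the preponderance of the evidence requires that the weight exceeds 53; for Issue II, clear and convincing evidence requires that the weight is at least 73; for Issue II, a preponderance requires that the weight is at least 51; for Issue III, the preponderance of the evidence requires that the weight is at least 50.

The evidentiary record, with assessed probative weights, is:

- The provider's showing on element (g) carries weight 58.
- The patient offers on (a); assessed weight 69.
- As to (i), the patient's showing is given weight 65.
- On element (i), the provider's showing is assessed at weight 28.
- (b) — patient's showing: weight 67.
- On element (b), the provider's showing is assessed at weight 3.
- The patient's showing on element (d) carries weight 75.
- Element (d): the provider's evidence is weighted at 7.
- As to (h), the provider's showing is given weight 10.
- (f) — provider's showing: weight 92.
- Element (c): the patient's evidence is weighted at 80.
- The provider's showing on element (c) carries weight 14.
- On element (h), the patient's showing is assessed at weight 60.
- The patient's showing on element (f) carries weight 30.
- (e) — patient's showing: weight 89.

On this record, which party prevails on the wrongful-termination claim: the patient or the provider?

provider

— Issue I —
Stage I.1 — burden on patient; standard: the preponderance of the evidence (weight exceeds 53).
    (a): 69 > 53 [met]
  All elements met. The patient retains the burden for Stage I.2.
Stage I.2 — burden on patient; standard: the preponderance of the evidence (weight exceeds 53).
    (b): 67 − 3 = 64 > 53 [met]
  All elements met at the final stage.
With every stage satisfied, the patient prevails on this issue.
— Issue II —
At Stage II.1 the patient must meet a preponderance (weight is at least 51): on (c) the weight is 80 less the opposing 14 gives net 66, ≥ 51, so (c) meets the standard; on (d) the weight is 75 less the opposing 7 gives net 68, which does reach 51, so (d) meets the standard.
  All elements met. The patient retains the burden for Stage II.2.
At Stage II.2 the patient must meet clear and convincing evidence (weight is at least 73): on (e) the weight is 89, ≥ 73, so (e) meets the standard.
  The patient carries Stage II.2; the provider now bears the burden.
At Stage II.3 the provider must meet a preponderance (weight is at least 51): on (f) the weight is 92 less the opposing 30 gives net 62, which does reach 51, so (f) meets the standard; on (g) the weight is 58, ≥ 51, so (g) meets the standard.
  The provider carries the last stage.
With every stage satisfied, the provider prevails on this issue.
— Issue III —
At Stage III.1 the patient must meet the preponderance of the evidence (weight is at least 50): on (h) the weight is 60 less the opposing 10 gives net 50, ≥ 50, so (h) meets the standard.
  All elements met. The patient retains the burden for Stage III.2.
At Stage III.2 the patient must meet the preponderance of the evidence (weight is at least 50): on (i) the weight is 65 less the opposing 28 gives net 37, < 50, so (i) does not meet the standard.
  Stage III.2 not carried; the patient fails its burden.
So the provider prevails on this issue.
Per-issue: Issue I → patient; Issue II → provider; Issue III → provider. The patient must prevail on every issue; overall, the provider prevails.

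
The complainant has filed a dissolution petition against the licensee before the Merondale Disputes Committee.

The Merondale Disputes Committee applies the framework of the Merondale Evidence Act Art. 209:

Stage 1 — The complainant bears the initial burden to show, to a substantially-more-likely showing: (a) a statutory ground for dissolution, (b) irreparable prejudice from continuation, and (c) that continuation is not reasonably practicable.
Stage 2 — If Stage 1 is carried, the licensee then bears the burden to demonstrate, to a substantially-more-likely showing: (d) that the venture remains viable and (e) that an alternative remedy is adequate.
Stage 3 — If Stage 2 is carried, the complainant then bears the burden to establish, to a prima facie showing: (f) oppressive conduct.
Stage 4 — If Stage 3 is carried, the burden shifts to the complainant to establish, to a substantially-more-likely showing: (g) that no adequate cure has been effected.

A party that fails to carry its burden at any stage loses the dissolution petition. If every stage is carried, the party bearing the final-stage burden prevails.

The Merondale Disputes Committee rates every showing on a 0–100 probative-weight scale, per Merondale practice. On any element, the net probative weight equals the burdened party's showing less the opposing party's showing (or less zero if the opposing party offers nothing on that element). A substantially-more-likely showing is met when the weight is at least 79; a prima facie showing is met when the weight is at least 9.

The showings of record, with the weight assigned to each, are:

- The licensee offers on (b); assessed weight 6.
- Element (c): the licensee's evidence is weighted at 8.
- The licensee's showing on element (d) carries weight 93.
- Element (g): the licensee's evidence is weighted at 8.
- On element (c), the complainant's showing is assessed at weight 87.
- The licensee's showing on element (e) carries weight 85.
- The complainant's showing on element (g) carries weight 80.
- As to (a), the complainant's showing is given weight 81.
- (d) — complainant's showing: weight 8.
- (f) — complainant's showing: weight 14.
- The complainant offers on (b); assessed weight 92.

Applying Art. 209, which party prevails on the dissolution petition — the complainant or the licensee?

Stage 1 (complainant, a substantially-more-likely showing, weight is at least 79): (a) 81 ≥ 79 — meets; (b) net 92−6=86 ≥ 79 — meets; (c) net 87−8=79 ≥ 79 — meets.
  The complainant carries Stage 1; the licensee now bears the burden.
Stage 2 (licensee, a substantially-more-likely showing, weight is at least 79): (d) net 93−8=85 ≥ 79 — meets; (e) 85 ≥ 79 — meets.
  Stage 2 is satisfied; the onus moves to the complainant.
Stage 3 (complainant, a prima facie showing, weight is at least 9): (f) 14 ≥ 9 — meets.
  Stage 3 carried; the burden remains with the complainant.
Stage 4 (complainant, a substantially-more-likely showing, weight is at least 79): (g) net 80−8=72 < 79 — fails.
  Not every element is met, so the complainant fails to carry Stage 4.
So the licensee prevails.

licensee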